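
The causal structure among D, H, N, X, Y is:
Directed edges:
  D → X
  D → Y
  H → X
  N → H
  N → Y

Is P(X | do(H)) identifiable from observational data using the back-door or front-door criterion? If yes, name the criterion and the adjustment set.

desc(H)\{H}={X}; candidates ⊆ {D,N,Y}.
∅: H⊥X given ∅ in G with H→· removed — back-door holds.
P(X|do(H)) = P(X|H) — no adjustment needed.

P(X|do(H)): backdoor, adjust for ∅.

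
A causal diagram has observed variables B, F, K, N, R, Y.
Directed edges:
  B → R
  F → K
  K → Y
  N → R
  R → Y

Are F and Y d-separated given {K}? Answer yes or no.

Yes — F ⊥ Y | {K}.

Bayes-Ball from F | {K} reaches ∅.
Y ∉ reach(F|{K}) ⇒ F ⊥ Y | {K}.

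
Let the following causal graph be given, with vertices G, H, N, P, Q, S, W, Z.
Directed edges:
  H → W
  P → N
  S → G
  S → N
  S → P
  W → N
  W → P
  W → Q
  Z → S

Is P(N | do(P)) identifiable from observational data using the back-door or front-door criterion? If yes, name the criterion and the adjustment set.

desc(P)\{P}={N}; candidates ⊆ {G,H,Q,S,W,Z}.
size 0: {}; under {} P still reaches {G,H,N,Q,S,W,Z} ∋ N.
size 1: {G}, {H}, {Q} …(+3); under {G} P still reaches {H,N,Q,S,W,Z} ∋ N.
{S,W}: P⊥N given {S,W} in G with P→· removed — back-door holds.
P(N|do(P)) = Σ_{S,W} P(N|P,S,W)·P(S,W).

P(N|do(P)): backdoor, adjust for {S, W}.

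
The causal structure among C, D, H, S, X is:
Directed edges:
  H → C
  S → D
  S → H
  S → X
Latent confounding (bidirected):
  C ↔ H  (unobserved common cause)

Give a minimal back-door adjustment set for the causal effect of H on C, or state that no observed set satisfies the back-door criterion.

H→C: no observed back-door set.

desc(H)\{H}={C}; candidates ⊆ {D,S,X}.
H↔C: latent back-door arc(s) into H.
size 0: {}; under {} H still reaches {C,D,S,X} ∋ C.
size 1: {D}, {S}, {X}; under {D} H still reaches {C,S,X} ∋ C.
size 2: {D,S}, {D,X}, {S,X}; under {D,S} H still reaches {C} ∋ C.
H↔C cannot be blocked by any observed set — no back-door set.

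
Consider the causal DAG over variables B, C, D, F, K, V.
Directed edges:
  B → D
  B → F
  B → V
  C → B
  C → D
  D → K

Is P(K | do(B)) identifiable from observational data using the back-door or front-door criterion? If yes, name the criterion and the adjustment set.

P(K|do(B)): backdoor, adjust for {C}.

desc(B)\{B}={D,F,K,V}; candidates ⊆ {C}.
size 0: {}; under {} B still reaches {C,D,K} ∋ K.
{C}: B⊥K given {C} in G with B→· removed — back-door holds.
P(K|do(B)) = Σ_{C} P(K|B,C)·P(C).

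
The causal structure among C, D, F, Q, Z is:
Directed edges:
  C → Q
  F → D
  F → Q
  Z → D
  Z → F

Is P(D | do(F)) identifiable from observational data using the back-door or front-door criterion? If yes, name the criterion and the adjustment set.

desc(F)\{F}={D,Q}; candidates ⊆ {C,Z}.
size 0: {}; under {} F still reaches {D,Z} ∋ D.
{Z}: F⊥D given {Z} in G with F→· removed — back-door holds.
P(D|do(F)) = Σ_{Z} P(D|F,Z)·P(Z).

P(D|do(F)): backdoor, adjust for {Z}.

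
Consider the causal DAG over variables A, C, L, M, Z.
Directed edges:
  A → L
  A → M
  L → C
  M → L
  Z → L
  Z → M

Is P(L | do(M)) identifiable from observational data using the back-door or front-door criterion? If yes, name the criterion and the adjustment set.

desc(M)\{M}={C,L}; candidates ⊆ {A,Z}.
size 0: {}; under {} M still reaches {A,C,L,Z} ∋ L.
size 1: {A}, {Z}; under {A} M still reaches {C,L,Z} ∋ L.
{A,Z}: M⊥L given {A,Z} in G with M→· removed — back-door holds.
P(L|do(M)) = Σ_{A,Z} P(L|M,A,Z)·P(A,Z).

P(L|do(M)): backdoor, adjust for {A, Z}.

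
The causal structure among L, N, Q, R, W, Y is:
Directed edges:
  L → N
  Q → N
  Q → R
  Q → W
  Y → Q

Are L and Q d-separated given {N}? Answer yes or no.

No — L and Q are d-connected given {N}.

Bayes-Ball from L | {N} reaches {Q,R,W,Y}.
Q ∈ reach(L|{N}) ⇒ L ⊥̸ Q | {N}.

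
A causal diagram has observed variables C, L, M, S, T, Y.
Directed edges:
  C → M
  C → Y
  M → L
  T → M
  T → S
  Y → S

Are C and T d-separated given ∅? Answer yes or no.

Bayes-Ball from C | ∅ reaches {L,M,S,Y}.
T ∉ reach(C|∅) ⇒ C ⊥ T | ∅.

Yes — C ⊥ T | ∅.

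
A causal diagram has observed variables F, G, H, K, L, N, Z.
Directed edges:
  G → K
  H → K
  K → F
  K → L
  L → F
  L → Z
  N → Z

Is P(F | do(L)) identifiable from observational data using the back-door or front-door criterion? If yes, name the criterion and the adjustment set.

P(F|do(L)): backdoor, adjust for {K}.

desc(L)\{L}={F,Z}; candidates ⊆ {G,H,K,N}.
size 0: {}; under {} L still reaches {F,G,H,K} ∋ F.
{K}: L⊥F given {K} in G with L→· removed — back-door holds.
P(F|do(L)) = Σ_{K} P(F|L,K)·P(K).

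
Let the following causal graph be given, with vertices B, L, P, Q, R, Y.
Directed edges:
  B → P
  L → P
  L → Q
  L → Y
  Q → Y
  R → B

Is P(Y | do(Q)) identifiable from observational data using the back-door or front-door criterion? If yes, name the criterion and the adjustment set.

P(Y|do(Q)): backdoor, adjust for {L}.

desc(Q)\{Q}={Y}; candidates ⊆ {B,L,P,R}.
size 0: {}; under {} Q still reaches {L,P,Y} ∋ Y.
{L}: Q⊥Y given {L} in G with Q→· removed — back-door holds.
P(Y|do(Q)) = Σ_{L} P(Y|Q,L)·P(L).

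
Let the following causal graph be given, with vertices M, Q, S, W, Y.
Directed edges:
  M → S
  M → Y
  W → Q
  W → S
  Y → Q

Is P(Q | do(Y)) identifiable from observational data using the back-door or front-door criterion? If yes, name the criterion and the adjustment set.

P(Q|do(Y)): backdoor, adjust for ∅.

desc(Y)\{Y}={Q}; candidates ⊆ {M,S,W}.
∅: Y⊥Q given ∅ in G with Y→· removed — back-door holds.
P(Q|do(Y)) = P(Q|Y) — no adjustment needed.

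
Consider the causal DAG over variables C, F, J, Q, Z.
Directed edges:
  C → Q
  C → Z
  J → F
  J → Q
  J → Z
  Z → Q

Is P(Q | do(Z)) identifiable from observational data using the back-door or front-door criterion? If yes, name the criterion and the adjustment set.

desc(Z)\{Z}={Q}; candidates ⊆ {C,F,J}.
size 0: {}; under {} Z still reaches {C,F,J,Q} ∋ Q.
size 1: {C}, {F}, {J}; under {C} Z still reaches {F,J,Q} ∋ Q.
{C,J}: Z⊥Q given {C,J} in G with Z→· removed — back-door holds.
P(Q|do(Z)) = Σ_{C,J} P(Q|Z,C,J)·P(C,J).

P(Q|do(Z)): backdoor, adjust for {C, J}.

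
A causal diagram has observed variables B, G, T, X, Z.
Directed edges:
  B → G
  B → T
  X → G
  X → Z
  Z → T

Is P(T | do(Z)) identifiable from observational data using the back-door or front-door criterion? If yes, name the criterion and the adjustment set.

desc(Z)\{Z}={T}; candidates ⊆ {B,G,X}.
∅: Z⊥T given ∅ in G with Z→· removed — back-door holds.
P(T|do(Z)) = P(T|Z) — no adjustment needed.

P(T|do(Z)): backdoor, adjust for ∅.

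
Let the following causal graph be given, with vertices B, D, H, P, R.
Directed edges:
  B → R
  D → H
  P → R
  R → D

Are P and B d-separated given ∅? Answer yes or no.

Yes — P ⊥ B | ∅.

Bayes-Ball from P | ∅ reaches {D,H,R}.
B ∉ reach(P|∅) ⇒ P ⊥ B | ∅.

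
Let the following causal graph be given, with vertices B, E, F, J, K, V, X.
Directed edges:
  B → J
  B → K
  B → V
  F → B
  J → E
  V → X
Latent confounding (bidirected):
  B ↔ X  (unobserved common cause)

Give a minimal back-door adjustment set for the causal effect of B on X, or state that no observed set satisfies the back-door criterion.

B→X: no observed back-door set.

desc(B)\{B}={E,J,K,V,X}; candidates ⊆ {F}.
B↔X: latent back-door arc(s) into B.
size 0: {}; under {} B still reaches {F,X} ∋ X.
size 1: {F}; under {F} B still reaches {X} ∋ X.
B↔X cannot be blocked by any observed set — no back-door set.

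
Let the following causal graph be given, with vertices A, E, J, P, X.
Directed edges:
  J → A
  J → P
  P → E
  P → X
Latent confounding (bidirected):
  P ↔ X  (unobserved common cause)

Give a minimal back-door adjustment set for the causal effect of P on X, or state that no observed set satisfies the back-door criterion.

desc(P)\{P}={E,X}; candidates ⊆ {A,J}.
P↔X: latent back-door arc(s) into P.
size 0: {}; under {} P still reaches {A,J,X} ∋ X.
size 1: {A}, {J}; under {A} P still reaches {J,X} ∋ X.
size 2: {A,J}; under {A,J} P still reaches {X} ∋ X.
P↔X cannot be blocked by any observed set — no back-door set.

P→X: no observed back-door set.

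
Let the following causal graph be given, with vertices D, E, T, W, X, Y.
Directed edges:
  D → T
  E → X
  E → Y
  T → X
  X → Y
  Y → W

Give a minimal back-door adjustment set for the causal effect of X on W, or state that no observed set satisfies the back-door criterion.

desc(X)\{X}={W,Y}; candidates ⊆ {D,E,T}.
size 0: {}; under {} X still reaches {D,E,T,W,Y} ∋ W.
{E}: X⊥W given {E} in G with X→· removed — back-door holds.

X→W: minimal back-door set {E}.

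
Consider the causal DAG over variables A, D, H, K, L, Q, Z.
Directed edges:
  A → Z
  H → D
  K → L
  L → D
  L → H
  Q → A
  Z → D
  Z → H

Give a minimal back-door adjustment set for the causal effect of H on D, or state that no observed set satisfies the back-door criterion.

H→D: minimal back-door set {L, Z}.

desc(H)\{H}={D}; candidates ⊆ {A,K,L,Q,Z}.
size 0: {}; under {} H still reaches {A,D,K,L,Q,Z} ∋ D.
size 1: {A}, {K}, {L} …(+2); under {A} H still reaches {D,K,L,Z} ∋ D.
{L,Z}: H⊥D given {L,Z} in G with H→· removed — back-door holds.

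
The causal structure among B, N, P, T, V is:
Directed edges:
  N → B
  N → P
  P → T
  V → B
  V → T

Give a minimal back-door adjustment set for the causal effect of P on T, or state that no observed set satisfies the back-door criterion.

P→T: minimal back-door set ∅.

desc(P)\{P}={T}; candidates ⊆ {B,N,V}.
∅: P⊥T given ∅ in G with P→· removed — back-door holds.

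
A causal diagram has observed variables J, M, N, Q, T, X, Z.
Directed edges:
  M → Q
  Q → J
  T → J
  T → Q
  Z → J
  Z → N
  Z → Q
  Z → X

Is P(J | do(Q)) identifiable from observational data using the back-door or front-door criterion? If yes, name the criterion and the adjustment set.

P(J|do(Q)): backdoor, adjust for {T, Z}.

desc(Q)\{Q}={J}; candidates ⊆ {M,N,T,X,Z}.
size 0: {}; under {} Q still reaches {J,M,N,T,X,Z} ∋ J.
size 1: {M}, {N}, {T} …(+2); under {M} Q still reaches {J,N,T,X,Z} ∋ J.
{T,Z}: Q⊥J given {T,Z} in G with Q→· removed — back-door holds.
P(J|do(Q)) = Σ_{T,Z} P(J|Q,T,Z)·P(T,Z).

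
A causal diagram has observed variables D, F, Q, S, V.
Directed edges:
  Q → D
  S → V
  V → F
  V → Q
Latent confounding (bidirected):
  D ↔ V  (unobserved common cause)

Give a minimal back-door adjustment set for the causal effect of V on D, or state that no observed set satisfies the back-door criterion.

V→D: no observed back-door set.

desc(V)\{V}={D,F,Q}; candidates ⊆ {S}.
V↔D: latent back-door arc(s) into V.
size 0: {}; under {} V still reaches {D,S} ∋ D.
size 1: {S}; under {S} V still reaches {D} ∋ D.
V↔D cannot be blocked by any observed set — no back-door set.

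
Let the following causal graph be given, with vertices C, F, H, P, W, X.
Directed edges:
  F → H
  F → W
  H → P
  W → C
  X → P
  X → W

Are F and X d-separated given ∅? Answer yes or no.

Yes — F ⊥ X | ∅.

Bayes-Ball from F | ∅ reaches {C,H,P,W}.
X ∉ reach(F|∅) ⇒ F ⊥ X | ∅.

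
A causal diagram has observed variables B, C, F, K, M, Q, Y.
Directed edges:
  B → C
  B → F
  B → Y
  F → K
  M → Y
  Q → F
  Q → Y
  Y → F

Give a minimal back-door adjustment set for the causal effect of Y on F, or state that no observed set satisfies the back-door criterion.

desc(Y)\{Y}={F,K}; candidates ⊆ {B,C,M,Q}.
size 0: {}; under {} Y still reaches {B,C,F,K,M,Q} ∋ F.
size 1: {B}, {C}, {M} …(+1); under {B} Y still reaches {F,K,M,Q} ∋ F.
{B,Q}: Y⊥F given {B,Q} in G with Y→· removed — back-door holds.

Y→F: minimal back-door set {B, Q}.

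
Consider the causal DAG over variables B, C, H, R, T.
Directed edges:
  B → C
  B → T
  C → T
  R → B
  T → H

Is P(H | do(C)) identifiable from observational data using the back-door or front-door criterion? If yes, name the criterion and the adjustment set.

P(H|do(C)): backdoor, adjust for {B}.

desc(C)\{C}={H,T}; candidates ⊆ {B,R}.
size 0: {}; under {} C still reaches {B,H,R,T} ∋ H.
{B}: C⊥H given {B} in G with C→· removed — back-door holds.
P(H|do(C)) = Σ_{B} P(H|C,B)·P(B).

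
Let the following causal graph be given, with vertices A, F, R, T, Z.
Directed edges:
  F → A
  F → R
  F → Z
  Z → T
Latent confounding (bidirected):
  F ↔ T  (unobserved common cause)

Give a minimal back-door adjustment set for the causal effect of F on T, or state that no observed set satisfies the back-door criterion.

desc(F)\{F}={A,R,T,Z}; candidates ⊆ {—}.
F↔T: latent back-door arc(s) into F.
size 0: {}; under {} F still reaches {T} ∋ T.
F↔T cannot be blocked by any observed set — no back-door set.

F→T: no observed back-door set.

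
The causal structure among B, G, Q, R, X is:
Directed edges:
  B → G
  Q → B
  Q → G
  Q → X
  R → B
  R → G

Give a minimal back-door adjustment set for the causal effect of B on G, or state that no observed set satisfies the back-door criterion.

B→G: minimal back-door set {Q, R}.

desc(B)\{B}={G}; candidates ⊆ {Q,R,X}.
size 0: {}; under {} B still reaches {G,Q,R,X} ∋ G.
size 1: {Q}, {R}, {X}; under {Q} B still reaches {G,R} ∋ G.
{Q,R}: B⊥G given {Q,R} in G with B→· removed — back-door holds.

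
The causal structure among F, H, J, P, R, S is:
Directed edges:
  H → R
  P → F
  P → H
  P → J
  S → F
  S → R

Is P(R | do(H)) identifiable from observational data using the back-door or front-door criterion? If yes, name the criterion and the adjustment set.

desc(H)\{H}={R}; candidates ⊆ {F,J,P,S}.
∅: H⊥R given ∅ in G with H→· removed — back-door holds.
P(R|do(H)) = P(R|H) — no adjustment needed.

P(R|do(H)): backdoor, adjust for ∅.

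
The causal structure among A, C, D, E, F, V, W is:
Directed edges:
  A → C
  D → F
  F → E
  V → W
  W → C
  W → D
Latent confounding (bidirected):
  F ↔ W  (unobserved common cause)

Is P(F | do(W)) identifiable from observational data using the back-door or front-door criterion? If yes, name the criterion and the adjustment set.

P(F|do(W)): frontdoor, adjust for {D}.

desc(W)\{W}={C,D,E,F}; candidates ⊆ {A,V}.
W↔F: latent back-door arc(s) into W.
size 0: {}; under {} W still reaches {E,F,V} ∋ F.
size 1: {A}, {V}; under {A} W still reaches {E,F,V} ∋ F.
size 2: {A,V}; under {A,V} W still reaches {E,F} ∋ F.
W↔F cannot be blocked by any observed set — no back-door set.
{D}: (i) intercepts every directed W→F path; (ii) no back-door W→{D}; (iii) {W} blocks every back-door {D}→F. Front-door holds.
P(F|do(W)) = Σ_{D} P(D|W) Σ_{W'} P(F|D,W')P(W').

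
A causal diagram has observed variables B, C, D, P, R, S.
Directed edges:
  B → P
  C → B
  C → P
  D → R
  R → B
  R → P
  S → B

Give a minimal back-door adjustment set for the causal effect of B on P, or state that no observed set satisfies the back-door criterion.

B→P: minimal back-door set {C, R}.

desc(B)\{B}={P}; candidates ⊆ {C,D,R,S}.
size 0: {}; under {} B still reaches {C,D,P,R,S} ∋ P.
size 1: {C}, {D}, {R} …(+1); under {C} B still reaches {D,P,R,S} ∋ P.
{C,R}: B⊥P given {C,R} in G with B→· removed — back-door holds.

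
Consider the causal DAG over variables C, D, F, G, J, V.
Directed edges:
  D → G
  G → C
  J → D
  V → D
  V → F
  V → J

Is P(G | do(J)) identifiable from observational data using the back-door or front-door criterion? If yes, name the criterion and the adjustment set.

desc(J)\{J}={C,D,G}; candidates ⊆ {F,V}.
size 0: {}; under {} J still reaches {C,D,F,G,V} ∋ G.
{V}: J⊥G given {V} in G with J→· removed — back-door holds.
P(G|do(J)) = Σ_{V} P(G|J,V)·P(V).

P(G|do(J)): backdoor, adjust for {V}.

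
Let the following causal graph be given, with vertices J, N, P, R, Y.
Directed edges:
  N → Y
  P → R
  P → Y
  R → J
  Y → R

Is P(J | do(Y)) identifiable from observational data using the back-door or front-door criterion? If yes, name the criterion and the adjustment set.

P(J|do(Y)): backdoor, adjust for {P}.

desc(Y)\{Y}={J,R}; candidates ⊆ {N,P}.
size 0: {}; under {} Y still reaches {J,N,P,R} ∋ J.
{P}: Y⊥J given {P} in G with Y→· removed — back-door holds.
P(J|do(Y)) = Σ_{P} P(J|Y,P)·P(P).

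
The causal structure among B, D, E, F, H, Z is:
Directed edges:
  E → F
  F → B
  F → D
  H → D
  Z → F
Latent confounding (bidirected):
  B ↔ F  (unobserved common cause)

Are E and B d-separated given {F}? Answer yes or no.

Bayes-Ball from E | {F} reaches {B,Z}.
B ∈ reach(E|{F}) ⇒ E ⊥̸ B | {F}.

No — E and B are d-connected given {F}.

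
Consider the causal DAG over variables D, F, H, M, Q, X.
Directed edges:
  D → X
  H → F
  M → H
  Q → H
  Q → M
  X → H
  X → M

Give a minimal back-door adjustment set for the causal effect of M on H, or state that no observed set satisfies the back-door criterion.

M→H: minimal back-door set {Q, X}.

desc(M)\{M}={F,H}; candidates ⊆ {D,Q,X}.
size 0: {}; under {} M still reaches {D,F,H,Q,X} ∋ H.
size 1: {D}, {Q}, {X}; under {D} M still reaches {F,H,Q,X} ∋ H.
{Q,X}: M⊥H given {Q,X} in G with M→· removed — back-door holds.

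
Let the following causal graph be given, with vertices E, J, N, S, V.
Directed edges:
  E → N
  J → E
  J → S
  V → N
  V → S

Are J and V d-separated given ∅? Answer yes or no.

Yes — J ⊥ V | ∅.

Bayes-Ball from J | ∅ reaches {E,N,S}.
V ∉ reach(J|∅) ⇒ J ⊥ V | ∅.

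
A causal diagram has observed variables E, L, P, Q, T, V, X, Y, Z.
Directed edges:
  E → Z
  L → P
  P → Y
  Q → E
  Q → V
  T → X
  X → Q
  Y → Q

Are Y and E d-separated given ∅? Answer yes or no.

Bayes-Ball from Y | ∅ reaches {E,L,P,Q,V,Z}.
E ∈ reach(Y|∅) ⇒ Y ⊥̸ E | ∅.

No — Y and E are d-connected given ∅.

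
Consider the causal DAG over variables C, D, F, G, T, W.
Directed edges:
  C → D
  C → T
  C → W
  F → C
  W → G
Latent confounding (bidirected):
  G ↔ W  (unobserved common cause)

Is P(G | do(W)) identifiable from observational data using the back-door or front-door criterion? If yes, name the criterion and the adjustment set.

P(G|do(W)): not identifiable (no BD/FD set).

desc(W)\{W}={G}; candidates ⊆ {C,D,F,T}.
W↔G: latent back-door arc(s) into W.
size 0: {}; under {} W still reaches {C,D,F,G,T} ∋ G.
size 1: {C}, {D}, {F} …(+1); under {C} W still reaches {G} ∋ G.
size 2: {C,D}, {C,F}, {C,T} …(+3); under {C,D} W still reaches {G} ∋ G.
W↔G cannot be blocked by any observed set — no back-door set.
No mediator lies on a directed W→…→G path.
Neither criterion identifies P(G|do(W)) in this graph.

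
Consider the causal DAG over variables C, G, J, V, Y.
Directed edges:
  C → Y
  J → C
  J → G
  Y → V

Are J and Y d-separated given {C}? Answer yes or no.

Bayes-Ball from J | {C} reaches {G}.
Y ∉ reach(J|{C}) ⇒ J ⊥ Y | {C}.

Yes — J ⊥ Y | {C}.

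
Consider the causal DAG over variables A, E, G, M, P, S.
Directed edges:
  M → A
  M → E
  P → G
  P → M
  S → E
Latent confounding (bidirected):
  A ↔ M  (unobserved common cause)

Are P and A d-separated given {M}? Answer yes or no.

No — P and A are d-connected given {M}.

Bayes-Ball from P | {M} reaches {A,G}.
A ∈ reach(P|{M}) ⇒ P ⊥̸ A | {M}.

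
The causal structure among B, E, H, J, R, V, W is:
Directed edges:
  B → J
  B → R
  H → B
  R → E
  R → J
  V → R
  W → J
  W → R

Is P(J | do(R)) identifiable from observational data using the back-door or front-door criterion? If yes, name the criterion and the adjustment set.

desc(R)\{R}={E,J}; candidates ⊆ {B,H,V,W}.
size 0: {}; under {} R still reaches {B,H,J,V,W} ∋ J.
size 1: {B}, {H}, {V} …(+1); under {B} R still reaches {J,V,W} ∋ J.
{B,W}: R⊥J given {B,W} in G with R→· removed — back-door holds.
P(J|do(R)) = Σ_{B,W} P(J|R,B,W)·P(B,W).

P(J|do(R)): backdoor, adjust for {B, W}.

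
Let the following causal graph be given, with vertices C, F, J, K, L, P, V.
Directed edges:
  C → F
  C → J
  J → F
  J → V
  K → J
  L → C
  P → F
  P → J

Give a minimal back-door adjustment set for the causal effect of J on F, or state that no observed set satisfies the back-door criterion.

J→F: minimal back-door set {C, P}.

desc(J)\{J}={F,V}; candidates ⊆ {C,K,L,P}.
size 0: {}; under {} J still reaches {C,F,K,L,P} ∋ F.
size 1: {C}, {K}, {L} …(+1); under {C} J still reaches {F,K,P} ∋ F.
{C,P}: J⊥F given {C,P} in G with J→· removed — back-door holds.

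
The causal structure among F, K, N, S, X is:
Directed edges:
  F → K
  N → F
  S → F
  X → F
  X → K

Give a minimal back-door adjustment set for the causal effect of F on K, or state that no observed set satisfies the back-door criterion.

F→K: minimal back-door set {X}.

desc(F)\{F}={K}; candidates ⊆ {N,S,X}.
size 0: {}; under {} F still reaches {K,N,S,X} ∋ K.
{X}: F⊥K given {X} in G with F→· removed — back-door holds.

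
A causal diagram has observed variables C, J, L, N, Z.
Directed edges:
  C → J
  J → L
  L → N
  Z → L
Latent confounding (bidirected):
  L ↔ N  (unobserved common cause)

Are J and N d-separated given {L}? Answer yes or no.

Bayes-Ball from J | {L} reaches {C,N,Z}.
N ∈ reach(J|{L}) ⇒ J ⊥̸ N | {L}.

No — J and N are d-connected given {L}.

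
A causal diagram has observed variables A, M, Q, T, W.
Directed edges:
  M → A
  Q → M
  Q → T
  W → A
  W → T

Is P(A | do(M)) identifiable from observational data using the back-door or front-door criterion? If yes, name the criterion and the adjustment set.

P(A|do(M)): backdoor, adjust for ∅.

desc(M)\{M}={A}; candidates ⊆ {Q,T,W}.
∅: M⊥A given ∅ in G with M→· removed — back-door holds.
P(A|do(M)) = P(A|M) — no adjustment needed.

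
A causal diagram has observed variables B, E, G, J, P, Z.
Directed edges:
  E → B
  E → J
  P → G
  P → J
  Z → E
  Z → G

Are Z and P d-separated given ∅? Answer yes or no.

Yes — Z ⊥ P | ∅.

Bayes-Ball from Z | ∅ reaches {B,E,G,J}.
P ∉ reach(Z|∅) ⇒ Z ⊥ P | ∅.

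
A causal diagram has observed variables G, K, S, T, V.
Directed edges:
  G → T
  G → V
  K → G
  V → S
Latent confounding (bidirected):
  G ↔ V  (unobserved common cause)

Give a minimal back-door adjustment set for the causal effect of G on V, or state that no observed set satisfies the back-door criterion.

desc(G)\{G}={S,T,V}; candidates ⊆ {K}.
G↔V: latent back-door arc(s) into G.
size 0: {}; under {} G still reaches {K,S,V} ∋ V.
size 1: {K}; under {K} G still reaches {S,V} ∋ V.
G↔V cannot be blocked by any observed set — no back-door set.

G→V: no observed back-door set.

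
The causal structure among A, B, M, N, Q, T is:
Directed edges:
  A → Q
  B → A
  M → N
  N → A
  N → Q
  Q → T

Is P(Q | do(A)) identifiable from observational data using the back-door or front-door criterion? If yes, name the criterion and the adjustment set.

desc(A)\{A}={Q,T}; candidates ⊆ {B,M,N}.
size 0: {}; under {} A still reaches {B,M,N,Q,T} ∋ Q.
{N}: A⊥Q given {N} in G with A→· removed — back-door holds.
P(Q|do(A)) = Σ_{N} P(Q|A,N)·P(N).

P(Q|do(A)): backdoor, adjust for {N}.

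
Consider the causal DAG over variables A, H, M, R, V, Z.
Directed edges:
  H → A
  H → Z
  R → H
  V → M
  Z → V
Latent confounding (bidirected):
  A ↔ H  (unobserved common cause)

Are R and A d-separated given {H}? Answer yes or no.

Bayes-Ball from R | {H} reaches {A}.
A ∈ reach(R|{H}) ⇒ R ⊥̸ A | {H}.

No — R and A are d-connected given {H}.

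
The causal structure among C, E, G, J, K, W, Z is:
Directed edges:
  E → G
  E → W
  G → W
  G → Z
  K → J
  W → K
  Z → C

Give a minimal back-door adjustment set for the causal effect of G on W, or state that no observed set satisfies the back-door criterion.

G→W: minimal back-door set {E}.

desc(G)\{G}={C,J,K,W,Z}; candidates ⊆ {E}.
size 0: {}; under {} G still reaches {E,J,K,W} ∋ W.
{E}: G⊥W given {E} in G with G→· removed — back-door holds.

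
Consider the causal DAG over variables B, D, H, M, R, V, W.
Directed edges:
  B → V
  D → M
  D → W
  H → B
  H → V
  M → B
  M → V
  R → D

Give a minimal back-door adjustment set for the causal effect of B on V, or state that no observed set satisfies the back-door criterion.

desc(B)\{B}={V}; candidates ⊆ {D,H,M,R,W}.
size 0: {}; under {} B still reaches {D,H,M,R,V,W} ∋ V.
size 1: {D}, {H}, {M} …(+2); under {D} B still reaches {H,M,V} ∋ V.
{H,M}: B⊥V given {H,M} in G with B→· removed — back-door holds.

B→V: minimal back-door set {H, M}.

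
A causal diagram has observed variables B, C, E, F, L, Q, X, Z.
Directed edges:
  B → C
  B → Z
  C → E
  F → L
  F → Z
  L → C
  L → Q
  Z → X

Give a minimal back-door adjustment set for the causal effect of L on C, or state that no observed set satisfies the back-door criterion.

L→C: minimal back-door set ∅.

desc(L)\{L}={C,E,Q}; candidates ⊆ {B,F,X,Z}.
∅: L⊥C given ∅ in G with L→· removed — back-door holds.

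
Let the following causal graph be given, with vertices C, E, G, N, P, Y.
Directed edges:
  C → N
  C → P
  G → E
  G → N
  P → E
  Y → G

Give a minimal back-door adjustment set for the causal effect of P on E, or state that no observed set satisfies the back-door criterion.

desc(P)\{P}={E}; candidates ⊆ {C,G,N,Y}.
∅: P⊥E given ∅ in G with P→· removed — back-door holds.

P→E: minimal back-door set ∅.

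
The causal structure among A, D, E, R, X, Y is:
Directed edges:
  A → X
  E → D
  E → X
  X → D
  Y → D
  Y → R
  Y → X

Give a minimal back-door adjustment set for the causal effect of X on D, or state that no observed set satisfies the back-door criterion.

X→D: minimal back-door set {E, Y}.

desc(X)\{X}={D}; candidates ⊆ {A,E,R,Y}.
size 0: {}; under {} X still reaches {A,D,E,R,Y} ∋ D.
size 1: {A}, {E}, {R} …(+1); under {A} X still reaches {D,E,R,Y} ∋ D.
{E,Y}: X⊥D given {E,Y} in G with X→· removed — back-door holds.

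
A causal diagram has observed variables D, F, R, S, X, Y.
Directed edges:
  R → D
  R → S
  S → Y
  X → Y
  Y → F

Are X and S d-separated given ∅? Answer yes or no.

Yes — X ⊥ S | ∅.

Bayes-Ball from X | ∅ reaches {F,Y}.
S ∉ reach(X|∅) ⇒ X ⊥ S | ∅.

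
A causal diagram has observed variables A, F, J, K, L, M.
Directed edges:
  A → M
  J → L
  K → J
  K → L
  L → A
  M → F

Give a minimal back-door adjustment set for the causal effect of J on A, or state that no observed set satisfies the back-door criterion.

J→A: minimal back-door set {K}.

desc(J)\{J}={A,F,L,M}; candidates ⊆ {K}.
size 0: {}; under {} J still reaches {A,F,K,L,M} ∋ A.
{K}: J⊥A given {K} in G with J→· removed — back-door holds.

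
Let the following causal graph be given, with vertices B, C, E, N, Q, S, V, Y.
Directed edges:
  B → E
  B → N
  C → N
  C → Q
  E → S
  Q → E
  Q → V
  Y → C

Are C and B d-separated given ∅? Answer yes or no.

Bayes-Ball from C | ∅ reaches {E,N,Q,S,V,Y}.
B ∉ reach(C|∅) ⇒ C ⊥ B | ∅.

Yes — C ⊥ B | ∅.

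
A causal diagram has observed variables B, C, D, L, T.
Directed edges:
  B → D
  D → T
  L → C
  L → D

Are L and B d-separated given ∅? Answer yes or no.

Bayes-Ball from L | ∅ reaches {C,D,T}.
B ∉ reach(L|∅) ⇒ L ⊥ B | ∅.

Yes — L ⊥ B | ∅.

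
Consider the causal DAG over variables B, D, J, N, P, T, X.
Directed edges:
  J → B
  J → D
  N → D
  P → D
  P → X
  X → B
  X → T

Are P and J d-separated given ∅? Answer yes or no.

Yes — P ⊥ J | ∅.

Bayes-Ball from P | ∅ reaches {B,D,T,X}.
J ∉ reach(P|∅) ⇒ P ⊥ J | ∅.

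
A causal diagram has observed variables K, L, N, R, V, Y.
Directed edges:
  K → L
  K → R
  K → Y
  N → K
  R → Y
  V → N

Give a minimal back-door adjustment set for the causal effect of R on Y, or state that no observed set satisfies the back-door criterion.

R→Y: minimal back-door set {K}.

desc(R)\{R}={Y}; candidates ⊆ {K,L,N,V}.
size 0: {}; under {} R still reaches {K,L,N,V,Y} ∋ Y.
{K}: R⊥Y given {K} in G with R→· removed — back-door holds.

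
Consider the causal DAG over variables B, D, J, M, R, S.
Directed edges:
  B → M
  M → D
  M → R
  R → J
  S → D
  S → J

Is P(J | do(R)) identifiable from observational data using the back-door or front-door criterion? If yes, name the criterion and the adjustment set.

desc(R)\{R}={J}; candidates ⊆ {B,D,M,S}.
∅: R⊥J given ∅ in G with R→· removed — back-door holds.
P(J|do(R)) = P(J|R) — no adjustment needed.

P(J|do(R)): backdoor, adjust for ∅.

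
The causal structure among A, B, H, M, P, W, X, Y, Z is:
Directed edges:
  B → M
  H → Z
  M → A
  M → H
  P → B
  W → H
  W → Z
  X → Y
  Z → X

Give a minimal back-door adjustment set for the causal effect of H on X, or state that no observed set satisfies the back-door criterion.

H→X: minimal back-door set {W}.

desc(H)\{H}={X,Y,Z}; candidates ⊆ {A,B,M,P,W}.
size 0: {}; under {} H still reaches {A,B,M,P,W,X,Y,Z} ∋ X.
{W}: H⊥X given {W} in G with H→· removed — back-door holds.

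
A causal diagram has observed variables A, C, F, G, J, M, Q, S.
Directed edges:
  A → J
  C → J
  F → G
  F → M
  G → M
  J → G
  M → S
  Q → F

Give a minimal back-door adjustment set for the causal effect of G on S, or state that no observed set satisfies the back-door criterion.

desc(G)\{G}={M,S}; candidates ⊆ {A,C,F,J,Q}.
size 0: {}; under {} G still reaches {A,C,F,J,M,Q,S} ∋ S.
{F}: G⊥S given {F} in G with G→· removed — back-door holds.

G→S: minimal back-door set {F}.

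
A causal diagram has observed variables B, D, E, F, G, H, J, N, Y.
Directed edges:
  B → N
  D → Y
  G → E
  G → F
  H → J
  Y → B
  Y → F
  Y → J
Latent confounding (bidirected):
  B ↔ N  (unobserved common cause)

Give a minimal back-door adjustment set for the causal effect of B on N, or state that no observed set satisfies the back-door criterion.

desc(B)\{B}={N}; candidates ⊆ {D,E,F,G,H,J,Y}.
B↔N: latent back-door arc(s) into B.
size 0: {}; under {} B still reaches {D,F,J,N,Y} ∋ N.
size 1: {D}, {E}, {F} …(+4); under {D} B still reaches {F,J,N,Y} ∋ N.
size 2: {D,E}, {D,F}, {D,G} …(+18); under {D,E} B still reaches {F,J,N,Y} ∋ N.
B↔N cannot be blocked by any observed set — no back-door set.

B→N: no observed back-door set.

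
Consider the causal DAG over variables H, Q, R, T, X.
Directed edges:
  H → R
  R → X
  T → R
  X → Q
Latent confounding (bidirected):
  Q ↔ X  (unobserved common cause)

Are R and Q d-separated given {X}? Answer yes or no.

Bayes-Ball from R | {X} reaches {H,Q,T}.
Q ∈ reach(R|{X}) ⇒ R ⊥̸ Q | {X}.

No — R and Q are d-connected given {X}.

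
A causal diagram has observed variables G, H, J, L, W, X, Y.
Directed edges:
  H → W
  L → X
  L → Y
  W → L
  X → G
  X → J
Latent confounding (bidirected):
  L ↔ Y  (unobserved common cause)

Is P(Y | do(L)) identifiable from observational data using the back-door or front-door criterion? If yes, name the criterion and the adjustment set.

desc(L)\{L}={G,J,X,Y}; candidates ⊆ {H,W}.
L↔Y: latent back-door arc(s) into L.
size 0: {}; under {} L still reaches {H,W,Y} ∋ Y.
size 1: {H}, {W}; under {H} L still reaches {W,Y} ∋ Y.
size 2: {H,W}; under {H,W} L still reaches {Y} ∋ Y.
L↔Y cannot be blocked by any observed set — no back-door set.
No mediator lies on a directed L→…→Y path.
Neither criterion identifies P(Y|do(L)) in this graph.

P(Y|do(L)): not identifiable (no BD/FD set).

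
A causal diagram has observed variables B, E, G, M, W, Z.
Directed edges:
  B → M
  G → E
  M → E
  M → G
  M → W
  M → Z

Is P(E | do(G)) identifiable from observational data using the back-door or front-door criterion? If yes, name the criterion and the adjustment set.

desc(G)\{G}={E}; candidates ⊆ {B,M,W,Z}.
size 0: {}; under {} G still reaches {B,E,M,W,Z} ∋ E.
{M}: G⊥E given {M} in G with G→· removed — back-door holds.
P(E|do(G)) = Σ_{M} P(E|G,M)·P(M).

P(E|do(G)): backdoor, adjust for {M}.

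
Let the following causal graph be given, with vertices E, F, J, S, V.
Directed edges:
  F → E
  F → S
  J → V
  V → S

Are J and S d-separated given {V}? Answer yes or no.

Yes — J ⊥ S | {V}.

Bayes-Ball from J | {V} reaches ∅.
S ∉ reach(J|{V}) ⇒ J ⊥ S | {V}.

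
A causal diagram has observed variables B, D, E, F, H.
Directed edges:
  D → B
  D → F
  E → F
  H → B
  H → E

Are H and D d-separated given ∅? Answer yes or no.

Yes — H ⊥ D | ∅.

Bayes-Ball from H | ∅ reaches {B,E,F}.
D ∉ reach(H|∅) ⇒ H ⊥ D | ∅.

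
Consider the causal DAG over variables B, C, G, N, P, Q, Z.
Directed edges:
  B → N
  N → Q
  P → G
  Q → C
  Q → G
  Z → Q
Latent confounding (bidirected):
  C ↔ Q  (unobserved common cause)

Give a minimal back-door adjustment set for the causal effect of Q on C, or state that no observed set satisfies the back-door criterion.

desc(Q)\{Q}={C,G}; candidates ⊆ {B,N,P,Z}.
Q↔C: latent back-door arc(s) into Q.
size 0: {}; under {} Q still reaches {B,C,N,Z} ∋ C.
size 1: {B}, {N}, {P} …(+1); under {B} Q still reaches {C,N,Z} ∋ C.
size 2: {B,N}, {B,P}, {B,Z} …(+3); under {B,N} Q still reaches {C,Z} ∋ C.
Q↔C cannot be blocked by any observed set — no back-door set.

Q→C: no observed back-door set.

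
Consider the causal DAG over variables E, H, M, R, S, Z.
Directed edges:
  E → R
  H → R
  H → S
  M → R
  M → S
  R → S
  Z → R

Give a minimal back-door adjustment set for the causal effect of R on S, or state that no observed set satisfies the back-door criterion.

desc(R)\{R}={S}; candidates ⊆ {E,H,M,Z}.
size 0: {}; under {} R still reaches {E,H,M,S,Z} ∋ S.
size 1: {E}, {H}, {M} …(+1); under {E} R still reaches {H,M,S,Z} ∋ S.
{H,M}: R⊥S given {H,M} in G with R→· removed — back-door holds.

R→S: minimal back-door set {H, M}.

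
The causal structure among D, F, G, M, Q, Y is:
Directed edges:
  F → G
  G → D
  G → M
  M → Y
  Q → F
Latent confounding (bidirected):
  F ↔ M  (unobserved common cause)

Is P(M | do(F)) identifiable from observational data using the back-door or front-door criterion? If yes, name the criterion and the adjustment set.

P(M|do(F)): frontdoor, adjust for {G}.

desc(F)\{F}={D,G,M,Y}; candidates ⊆ {Q}.
F↔M: latent back-door arc(s) into F.
size 0: {}; under {} F still reaches {M,Q,Y} ∋ M.
size 1: {Q}; under {Q} F still reaches {M,Y} ∋ M.
F↔M cannot be blocked by any observed set — no back-door set.
{G}: (i) intercepts every directed F→M path; (ii) no back-door F→{G}; (iii) {F} blocks every back-door {G}→M. Front-door holds.
P(M|do(F)) = Σ_{G} P(G|F) Σ_{F'} P(M|G,F')P(F').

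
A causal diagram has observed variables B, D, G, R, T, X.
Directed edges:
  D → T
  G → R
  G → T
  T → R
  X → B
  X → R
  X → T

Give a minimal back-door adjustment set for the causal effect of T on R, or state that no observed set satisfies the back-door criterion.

T→R: minimal back-door set {G, X}.

desc(T)\{T}={R}; candidates ⊆ {B,D,G,X}.
size 0: {}; under {} T still reaches {B,D,G,R,X} ∋ R.
size 1: {B}, {D}, {G} …(+1); under {B} T still reaches {D,G,R,X} ∋ R.
{G,X}: T⊥R given {G,X} in G with T→· removed — back-door holds.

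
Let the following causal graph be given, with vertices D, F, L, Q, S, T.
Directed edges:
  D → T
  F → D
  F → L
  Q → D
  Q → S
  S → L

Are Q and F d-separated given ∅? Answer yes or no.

Bayes-Ball from Q | ∅ reaches {D,L,S,T}.
F ∉ reach(Q|∅) ⇒ Q ⊥ F | ∅.

Yes — Q ⊥ F | ∅.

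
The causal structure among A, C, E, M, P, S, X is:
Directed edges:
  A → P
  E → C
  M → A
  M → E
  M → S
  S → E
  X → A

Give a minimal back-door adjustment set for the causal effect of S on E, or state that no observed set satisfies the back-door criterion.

S→E: minimal back-door set {M}.

desc(S)\{S}={C,E}; candidates ⊆ {A,M,P,X}.
size 0: {}; under {} S still reaches {A,C,E,M,P} ∋ E.
{M}: S⊥E given {M} in G with S→· removed — back-door holds.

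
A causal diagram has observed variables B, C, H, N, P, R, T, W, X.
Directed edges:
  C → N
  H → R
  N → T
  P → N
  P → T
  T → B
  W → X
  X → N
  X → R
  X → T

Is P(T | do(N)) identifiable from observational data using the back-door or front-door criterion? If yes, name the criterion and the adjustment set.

desc(N)\{N}={B,T}; candidates ⊆ {C,H,P,R,W,X}.
size 0: {}; under {} N still reaches {B,C,P,R,T,W,X} ∋ T.
size 1: {C}, {H}, {P} …(+3); under {C} N still reaches {B,P,R,T,W,X} ∋ T.
{P,X}: N⊥T given {P,X} in G with N→· removed — back-door holds.
P(T|do(N)) = Σ_{P,X} P(T|N,P,X)·P(P,X).

P(T|do(N)): backdoor, adjust for {P, X}.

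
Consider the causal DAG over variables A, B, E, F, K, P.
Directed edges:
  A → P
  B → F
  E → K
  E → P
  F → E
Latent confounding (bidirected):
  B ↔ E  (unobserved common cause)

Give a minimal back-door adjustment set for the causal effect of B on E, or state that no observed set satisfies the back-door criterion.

desc(B)\{B}={E,F,K,P}; candidates ⊆ {A}.
B↔E: latent back-door arc(s) into B.
size 0: {}; under {} B still reaches {E,K,P} ∋ E.
size 1: {A}; under {A} B still reaches {E,K,P} ∋ E.
B↔E cannot be blocked by any observed set — no back-door set.

B→E: no observed back-door set.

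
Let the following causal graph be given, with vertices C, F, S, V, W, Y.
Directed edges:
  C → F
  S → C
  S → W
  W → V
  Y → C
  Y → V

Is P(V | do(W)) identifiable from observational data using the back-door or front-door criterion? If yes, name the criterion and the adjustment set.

P(V|do(W)): backdoor, adjust for ∅.

desc(W)\{W}={V}; candidates ⊆ {C,F,S,Y}.
∅: W⊥V given ∅ in G with W→· removed — back-door holds.
P(V|do(W)) = P(V|W) — no adjustment needed.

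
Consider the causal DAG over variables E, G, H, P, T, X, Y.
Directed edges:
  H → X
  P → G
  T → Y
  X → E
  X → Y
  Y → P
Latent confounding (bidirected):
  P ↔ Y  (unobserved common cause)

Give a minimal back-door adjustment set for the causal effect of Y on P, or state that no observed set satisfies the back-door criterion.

Y→P: no observed back-door set.

desc(Y)\{Y}={G,P}; candidates ⊆ {E,H,T,X}.
Y↔P: latent back-door arc(s) into Y.
size 0: {}; under {} Y still reaches {E,G,H,P,T,X} ∋ P.
size 1: {E}, {H}, {T} …(+1); under {E} Y still reaches {G,H,P,T,X} ∋ P.
size 2: {E,H}, {E,T}, {E,X} …(+3); under {E,H} Y still reaches {G,P,T,X} ∋ P.
Y↔P cannot be blocked by any observed set — no back-door set.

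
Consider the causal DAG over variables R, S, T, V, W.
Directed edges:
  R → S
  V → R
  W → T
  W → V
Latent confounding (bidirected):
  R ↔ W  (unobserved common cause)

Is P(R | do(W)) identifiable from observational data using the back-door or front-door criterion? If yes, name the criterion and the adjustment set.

P(R|do(W)): frontdoor, adjust for {V}.

desc(W)\{W}={R,S,T,V}; candidates ⊆ {—}.
W↔R: latent back-door arc(s) into W.
size 0: {}; under {} W still reaches {R,S} ∋ R.
W↔R cannot be blocked by any observed set — no back-door set.
{V}: (i) intercepts every directed W→R path; (ii) no back-door W→{V}; (iii) {W} blocks every back-door {V}→R. Front-door holds.
P(R|do(W)) = Σ_{V} P(V|W) Σ_{W'} P(R|V,W')P(W').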